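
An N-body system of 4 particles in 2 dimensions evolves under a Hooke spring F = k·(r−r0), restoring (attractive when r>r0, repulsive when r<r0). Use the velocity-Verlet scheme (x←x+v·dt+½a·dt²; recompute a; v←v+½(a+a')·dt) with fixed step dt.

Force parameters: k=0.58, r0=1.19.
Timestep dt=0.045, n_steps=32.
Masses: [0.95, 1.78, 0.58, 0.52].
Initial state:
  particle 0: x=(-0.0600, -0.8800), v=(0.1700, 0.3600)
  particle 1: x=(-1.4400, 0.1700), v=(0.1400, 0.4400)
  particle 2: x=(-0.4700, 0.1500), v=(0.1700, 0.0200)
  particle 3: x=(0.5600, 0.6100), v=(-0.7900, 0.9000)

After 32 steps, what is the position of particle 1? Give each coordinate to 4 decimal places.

step 0: x0=(-0.0600, -0.8800) x1=(-1.4400, 0.1700) x2=(-0.4700, 0.1500) x3=(0.5600, 0.6100)
step 1: x0=(-0.0525, -0.8634) x1=(-1.4334, 0.1898) x2=(-0.4622, 0.1509) x3=(0.5234, 0.6499)
step 2: x0=(-0.0453, -0.8460) x1=(-1.4260, 0.2094) x2=(-0.4542, 0.1520) x3=(0.4848, 0.6885)
step 3: x0=(-0.0384, -0.8278) x1=(-1.4181, 0.2290) x2=(-0.4461, 0.1531) x3=(0.4444, 0.7259)
step 4: x0=(-0.0318, -0.8089) x1=(-1.4095, 0.2485) x2=(-0.4378, 0.1542) x3=(0.4023, 0.7621)
step 5: x0=(-0.0256, -0.7891) x1=(-1.4003, 0.2679) x2=(-0.4294, 0.1555) x3=(0.3588, 0.7971)
step 6: x0=(-0.0197, -0.7686) x1=(-1.3906, 0.2872) x2=(-0.4211, 0.1567) x3=(0.3139, 0.8310)
step 7: x0=(-0.0141, -0.7474) x1=(-1.3804, 0.3065) x2=(-0.4127, 0.1580) x3=(0.2678, 0.8638)
step 8: x0=(-0.0088, -0.7254) x1=(-1.3697, 0.3257) x2=(-0.4044, 0.1592) x3=(0.2208, 0.8955)
step 9: x0=(-0.0039, -0.7028) x1=(-1.3585, 0.3448) x2=(-0.3961, 0.1605) x3=(0.1728, 0.9262)
step 10: x0=(0.0007, -0.6795) x1=(-1.3469, 0.3638) x2=(-0.3880, 0.1617) x3=(0.1241, 0.9560)
step 11: x0=(0.0050, -0.6555) x1=(-1.3349, 0.3827) x2=(-0.3798, 0.1629) x3=(0.0748, 0.9849)
step 12: x0=(0.0090, -0.6309) x1=(-1.3226, 0.4016) x2=(-0.3718, 0.1641) x3=(0.0250, 1.0130)
step 13: x0=(0.0126, -0.6057) x1=(-1.3101, 0.4203) x2=(-0.3638, 0.1653) x3=(-0.0251, 1.0403)
step 14: x0=(0.0160, -0.5800) x1=(-1.2972, 0.4390) x2=(-0.3559, 0.1665) x3=(-0.0755, 1.0668)
step 15: x0=(0.0190, -0.5537) x1=(-1.2841, 0.4576) x2=(-0.3481, 0.1678) x3=(-0.1260, 1.0927)
step 16: x0=(0.0218, -0.5269) x1=(-1.2709, 0.4761) x2=(-0.3403, 0.1691) x3=(-0.1766, 1.1179)
step 17: x0=(0.0243, -0.4997) x1=(-1.2575, 0.4944) x2=(-0.3326, 0.1706) x3=(-0.2271, 1.1425)
step 18: x0=(0.0265, -0.4720) x1=(-1.2440, 0.5127) x2=(-0.3249, 0.1723) x3=(-0.2775, 1.1665)
step 19: x0=(0.0285, -0.4439) x1=(-1.2304, 0.5308) x2=(-0.3173, 0.1743) x3=(-0.3276, 1.1898)
step 20: x0=(0.0302, -0.4154) x1=(-1.2167, 0.5488) x2=(-0.3098, 0.1766) x3=(-0.3773, 1.2127)
step 21: x0=(0.0318, -0.3867) x1=(-1.2031, 0.5666) x2=(-0.3024, 0.1793) x3=(-0.4266, 1.2349)
step 22: x0=(0.0331, -0.3576) x1=(-1.1895, 0.5842) x2=(-0.2951, 0.1826) x3=(-0.4754, 1.2566)
step 23: x0=(0.0343, -0.3282) x1=(-1.1759, 0.6017) x2=(-0.2879, 0.1864) x3=(-0.5234, 1.2778)
step 24: x0=(0.0353, -0.2986) x1=(-1.1624, 0.6190) x2=(-0.2810, 0.1909) x3=(-0.5708, 1.2984)
step 25: x0=(0.0362, -0.2688) x1=(-1.1489, 0.6361) x2=(-0.2743, 0.1962) x3=(-0.6173, 1.3186)
step 26: x0=(0.0370, -0.2389) x1=(-1.1356, 0.6529) x2=(-0.2680, 0.2023) x3=(-0.6629, 1.3382)
step 27: x0=(0.0377, -0.2087) x1=(-1.1224, 0.6695) x2=(-0.2620, 0.2093) x3=(-0.7076, 1.3574)
step 28: x0=(0.0383, -0.1785) x1=(-1.1093, 0.6858) x2=(-0.2565, 0.2173) x3=(-0.7513, 1.3762)
step 29: x0=(0.0389, -0.1481) x1=(-1.0963, 0.7019) x2=(-0.2515, 0.2263) x3=(-0.7939, 1.3945)
step 30: x0=(0.0395, -0.1177) x1=(-1.0834, 0.7177) x2=(-0.2470, 0.2365) x3=(-0.8354, 1.4124)
step 31: x0=(0.0401, -0.0872) x1=(-1.0706, 0.7332) x2=(-0.2433, 0.2478) x3=(-0.8758, 1.4299)
step 32: x0=(0.0407, -0.0566) x1=(-1.0580, 0.7484) x2=(-0.2402, 0.2603) x3=(-0.9151, 1.4469)

(-1.0580, 0.7484)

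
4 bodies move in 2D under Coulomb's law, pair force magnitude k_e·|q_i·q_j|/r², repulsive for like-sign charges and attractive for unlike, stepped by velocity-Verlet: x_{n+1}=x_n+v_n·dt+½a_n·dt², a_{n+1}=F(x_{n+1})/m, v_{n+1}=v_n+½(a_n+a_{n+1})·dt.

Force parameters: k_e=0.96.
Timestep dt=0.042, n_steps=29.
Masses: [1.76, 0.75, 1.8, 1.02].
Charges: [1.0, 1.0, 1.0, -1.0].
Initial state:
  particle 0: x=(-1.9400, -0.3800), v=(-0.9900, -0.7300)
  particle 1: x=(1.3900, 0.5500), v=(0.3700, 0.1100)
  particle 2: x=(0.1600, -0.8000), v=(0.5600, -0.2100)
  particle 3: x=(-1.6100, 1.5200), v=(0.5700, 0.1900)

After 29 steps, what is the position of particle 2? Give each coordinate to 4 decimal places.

(0.8070, -1.1100)

step 0: x0=(-1.9400, -0.3800) x1=(1.3900, 0.5500) x2=(0.1600, -0.8000) x3=(-1.6100, 1.5200)
step 1: x0=(-1.9817, -0.4105) x1=(1.4058, 0.5549) x2=(0.1835, -0.8089) x3=(-1.5860, 1.5277)
step 2: x0=(-2.0236, -0.4408) x1=(1.4219, 0.5605) x2=(0.2069, -0.8180) x3=(-1.5617, 1.5347)
step 3: x0=(-2.0657, -0.4708) x1=(1.4385, 0.5667) x2=(0.2303, -0.8272) x3=(-1.5373, 1.5411)
step 4: x0=(-2.1081, -0.5006) x1=(1.4554, 0.5735) x2=(0.2536, -0.8365) x3=(-1.5127, 1.5470)
step 5: x0=(-2.1505, -0.5302) x1=(1.4727, 0.5809) x2=(0.2768, -0.8460) x3=(-1.4880, 1.5523)
step 6: x0=(-2.1932, -0.5596) x1=(1.4903, 0.5889) x2=(0.2999, -0.8557) x3=(-1.4630, 1.5571)
step 7: x0=(-2.2360, -0.5889) x1=(1.5083, 0.5975) x2=(0.3230, -0.8655) x3=(-1.4379, 1.5613)
step 8: x0=(-2.2789, -0.6179) x1=(1.5266, 0.6068) x2=(0.3459, -0.8754) x3=(-1.4127, 1.5651)
step 9: x0=(-2.3220, -0.6468) x1=(1.5452, 0.6167) x2=(0.3688, -0.8855) x3=(-1.3872, 1.5683)
step 10: x0=(-2.3652, -0.6756) x1=(1.5640, 0.6271) x2=(0.3916, -0.8956) x3=(-1.3617, 1.5712)
step 11: x0=(-2.4085, -0.7042) x1=(1.5832, 0.6382) x2=(0.4142, -0.9060) x3=(-1.3359, 1.5735)
step 12: x0=(-2.4519, -0.7327) x1=(1.6026, 0.6499) x2=(0.4368, -0.9164) x3=(-1.3100, 1.5754)
step 13: x0=(-2.4954, -0.7610) x1=(1.6222, 0.6621) x2=(0.4593, -0.9270) x3=(-1.2840, 1.5769)
step 14: x0=(-2.5390, -0.7893) x1=(1.6421, 0.6750) x2=(0.4817, -0.9376) x3=(-1.2577, 1.5780)
step 15: x0=(-2.5827, -0.8175) x1=(1.6622, 0.6884) x2=(0.5040, -0.9484) x3=(-1.2313, 1.5787)
step 16: x0=(-2.6265, -0.8455) x1=(1.6825, 0.7024) x2=(0.5263, -0.9594) x3=(-1.2048, 1.5789)
step 17: x0=(-2.6704, -0.8735) x1=(1.7029, 0.7169) x2=(0.5484, -0.9704) x3=(-1.1781, 1.5789)
step 18: x0=(-2.7143, -0.9013) x1=(1.7235, 0.7320) x2=(0.5704, -0.9815) x3=(-1.1512, 1.5784)
step 19: x0=(-2.7583, -0.9291) x1=(1.7443, 0.7476) x2=(0.5924, -0.9927) x3=(-1.1241, 1.5776)
step 20: x0=(-2.8024, -0.9568) x1=(1.7652, 0.7638) x2=(0.6142, -1.0041) x3=(-1.0969, 1.5764)
step 21: x0=(-2.8465, -0.9845) x1=(1.7862, 0.7805) x2=(0.6360, -1.0155) x3=(-1.0694, 1.5749)
step 22: x0=(-2.8907, -1.0120) x1=(1.8073, 0.7977) x2=(0.6576, -1.0270) x3=(-1.0418, 1.5730)
step 23: x0=(-2.9349, -1.0395) x1=(1.8285, 0.8155) x2=(0.6792, -1.0386) x3=(-1.0141, 1.5708)
step 24: x0=(-2.9792, -1.0670) x1=(1.8498, 0.8337) x2=(0.7007, -1.0503) x3=(-0.9861, 1.5683)
step 25: x0=(-3.0236, -1.0944) x1=(1.8712, 0.8524) x2=(0.7221, -1.0621) x3=(-0.9580, 1.5655)
step 26: x0=(-3.0680, -1.1217) x1=(1.8926, 0.8716) x2=(0.7435, -1.0740) x3=(-0.9296, 1.5624)
step 27: x0=(-3.1124, -1.1490) x1=(1.9140, 0.8913) x2=(0.7647, -1.0859) x3=(-0.9011, 1.5590)
step 28: x0=(-3.1569, -1.1762) x1=(1.9355, 0.9115) x2=(0.7859, -1.0979) x3=(-0.8723, 1.5553)
step 29: x0=(-3.2014, -1.2034) x1=(1.9570, 0.9321) x2=(0.8070, -1.1100) x3=(-0.8434, 1.5513)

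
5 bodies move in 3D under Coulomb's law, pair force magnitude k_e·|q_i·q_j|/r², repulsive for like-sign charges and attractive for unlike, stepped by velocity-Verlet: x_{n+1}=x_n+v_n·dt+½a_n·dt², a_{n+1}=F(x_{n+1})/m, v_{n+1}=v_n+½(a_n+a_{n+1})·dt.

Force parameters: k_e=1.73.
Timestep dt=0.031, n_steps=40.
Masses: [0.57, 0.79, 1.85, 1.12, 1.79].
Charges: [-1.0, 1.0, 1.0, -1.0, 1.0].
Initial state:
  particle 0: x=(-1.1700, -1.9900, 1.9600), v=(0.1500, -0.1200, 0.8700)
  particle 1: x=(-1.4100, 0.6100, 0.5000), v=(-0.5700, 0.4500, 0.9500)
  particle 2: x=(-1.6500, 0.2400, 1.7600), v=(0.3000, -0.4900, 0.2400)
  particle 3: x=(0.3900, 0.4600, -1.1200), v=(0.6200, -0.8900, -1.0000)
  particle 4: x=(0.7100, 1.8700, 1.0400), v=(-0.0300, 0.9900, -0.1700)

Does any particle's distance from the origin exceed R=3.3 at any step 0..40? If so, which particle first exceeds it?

yes, particle 0

step 0: x0=(-1.1700, -1.9900, 1.9600) x1=(-1.4100, 0.6100, 0.5000) x2=(-1.6500, 0.2400, 1.7600) x3=(0.3900, 0.4600, -1.1200) x4=(0.7100, 1.8700, 1.0400)
step 1: x0=(-1.1654, -1.9933, 1.9869) x1=(-1.4276, 0.6239, 0.5288) x2=(-1.6407, 0.2246, 1.7677) x3=(0.4091, 0.4325, -1.1508) x4=(0.7092, 1.9007, 1.0347)
step 2: x0=(-1.1610, -1.9957, 2.0137) x1=(-1.4449, 0.6378, 0.5563) x2=(-1.6316, 0.2089, 1.7758) x3=(0.4281, 0.4052, -1.1812) x4=(0.7085, 1.9314, 1.0293)
step 3: x0=(-1.1567, -1.9973, 2.0404) x1=(-1.4621, 0.6517, 0.5824) x2=(-1.6225, 0.1927, 1.7844) x3=(0.4468, 0.3780, -1.2113) x4=(0.7080, 1.9621, 1.0238)
step 4: x0=(-1.1525, -1.9979, 2.0669) x1=(-1.4792, 0.6657, 0.6073) x2=(-1.6135, 0.1762, 1.7935) x3=(0.4654, 0.3510, -1.2411) x4=(0.7076, 1.9929, 1.0182)
step 5: x0=(-1.1485, -1.9977, 2.0933) x1=(-1.4962, 0.6797, 0.6308) x2=(-1.6045, 0.1592, 1.8031) x3=(0.4838, 0.3242, -1.2705) x4=(0.7074, 2.0237, 1.0125)
step 6: x0=(-1.1447, -1.9966, 2.1195) x1=(-1.5131, 0.6939, 0.6531) x2=(-1.5956, 0.1417, 1.8132) x3=(0.5021, 0.2976, -1.2996) x4=(0.7074, 2.0545, 1.0067)
step 7: x0=(-1.1410, -1.9946, 2.1456) x1=(-1.5300, 0.7082, 0.6741) x2=(-1.5867, 0.1238, 1.8238) x3=(0.5202, 0.2711, -1.3284) x4=(0.7076, 2.0853, 1.0008)
step 8: x0=(-1.1375, -1.9918, 2.1715) x1=(-1.5469, 0.7227, 0.6939) x2=(-1.5778, 0.1054, 1.8348) x3=(0.5382, 0.2448, -1.3570) x4=(0.7079, 2.1161, 0.9949)
step 9: x0=(-1.1341, -1.9880, 2.1973) x1=(-1.5638, 0.7374, 0.7125) x2=(-1.5690, 0.0866, 1.8463) x3=(0.5560, 0.2187, -1.3852) x4=(0.7083, 2.1470, 0.9889)
step 10: x0=(-1.1310, -1.9833, 2.2229) x1=(-1.5807, 0.7524, 0.7299) x2=(-1.5601, 0.0672, 1.8583) x3=(0.5737, 0.1927, -1.4132) x4=(0.7089, 2.1779, 0.9828)
step 11: x0=(-1.1279, -1.9776, 2.2484) x1=(-1.5977, 0.7676, 0.7462) x2=(-1.5512, 0.0473, 1.8707) x3=(0.5913, 0.1668, -1.4410) x4=(0.7097, 2.2088, 0.9766)
step 12: x0=(-1.1251, -1.9710, 2.2736) x1=(-1.6149, 0.7831, 0.7614) x2=(-1.5423, 0.0268, 1.8836) x3=(0.6087, 0.1412, -1.4685) x4=(0.7106, 2.2398, 0.9704)
step 13: x0=(-1.1224, -1.9635, 2.2987) x1=(-1.6321, 0.7988, 0.7757) x2=(-1.5333, 0.0059, 1.8969) x3=(0.6260, 0.1156, -1.4958) x4=(0.7116, 2.2707, 0.9641)
step 14: x0=(-1.1200, -1.9550, 2.3236) x1=(-1.6495, 0.8149, 0.7890) x2=(-1.5243, -0.0156, 1.9105) x3=(0.6433, 0.0902, -1.5228) x4=(0.7128, 2.3018, 0.9577)
step 15: x0=(-1.1177, -1.9456, 2.3483) x1=(-1.6670, 0.8312, 0.8013) x2=(-1.5152, -0.0376, 1.9246) x3=(0.6604, 0.0650, -1.5497) x4=(0.7142, 2.3328, 0.9512)
step 16: x0=(-1.1156, -1.9351, 2.3727) x1=(-1.6848, 0.8477, 0.8128) x2=(-1.5061, -0.0602, 1.9391) x3=(0.6773, 0.0399, -1.5763) x4=(0.7156, 2.3639, 0.9447)
step 17: x0=(-1.1137, -1.9236, 2.3969) x1=(-1.7027, 0.8646, 0.8235) x2=(-1.4968, -0.0833, 1.9539) x3=(0.6942, 0.0150, -1.6028) x4=(0.7172, 2.3950, 0.9381)
step 18: x0=(-1.1121, -1.9111, 2.4209) x1=(-1.7208, 0.8817, 0.8335) x2=(-1.4875, -0.1069, 1.9690) x3=(0.7110, -0.0098, -1.6290) x4=(0.7189, 2.4261, 0.9315)
step 19: x0=(-1.1106, -1.8975, 2.4446) x1=(-1.7391, 0.8990, 0.8428) x2=(-1.4781, -0.1311, 1.9845) x3=(0.7277, -0.0345, -1.6551) x4=(0.7208, 2.4572, 0.9248)
step 20: x0=(-1.1094, -1.8829, 2.4681) x1=(-1.7576, 0.9166, 0.8514) x2=(-1.4686, -0.1558, 2.0002) x3=(0.7443, -0.0591, -1.6810) x4=(0.7228, 2.4884, 0.9180)
step 21: x0=(-1.1084, -1.8671, 2.4912) x1=(-1.7763, 0.9343, 0.8594) x2=(-1.4590, -0.1810, 2.0163) x3=(0.7608, -0.0835, -1.7067) x4=(0.7249, 2.5196, 0.9112)
step 22: x0=(-1.1076, -1.8502, 2.5141) x1=(-1.7953, 0.9523, 0.8668) x2=(-1.4493, -0.2068, 2.0327) x3=(0.7772, -0.1078, -1.7322) x4=(0.7271, 2.5509, 0.9043)
step 23: x0=(-1.1071, -1.8321, 2.5366) x1=(-1.8144, 0.9705, 0.8737) x2=(-1.4395, -0.2332, 2.0494) x3=(0.7935, -0.1320, -1.7576) x4=(0.7294, 2.5821, 0.8974)
step 24: x0=(-1.1068, -1.8128, 2.5588) x1=(-1.8338, 0.9888, 0.8801) x2=(-1.4296, -0.2601, 2.0663) x3=(0.8098, -0.1560, -1.7829) x4=(0.7319, 2.6134, 0.8904)
step 25: x0=(-1.1068, -1.7922, 2.5805) x1=(-1.8534, 1.0073, 0.8861) x2=(-1.4196, -0.2875, 2.0835) x3=(0.8259, -0.1800, -1.8080) x4=(0.7344, 2.6448, 0.8834)
step 26: x0=(-1.1071, -1.7702, 2.6019) x1=(-1.8732, 1.0260, 0.8916) x2=(-1.4094, -0.3155, 2.1009) x3=(0.8420, -0.2038, -1.8329) x4=(0.7371, 2.6761, 0.8763)
step 27: x0=(-1.1076, -1.7470, 2.6228) x1=(-1.8932, 1.0447, 0.8968) x2=(-1.3992, -0.3441, 2.1187) x3=(0.8580, -0.2275, -1.8577) x4=(0.7398, 2.7075, 0.8691)
step 28: x0=(-1.1085, -1.7222, 2.6433) x1=(-1.9134, 1.0636, 0.9016) x2=(-1.3888, -0.3733, 2.1367) x3=(0.8739, -0.2511, -1.8824) x4=(0.7427, 2.7389, 0.8619)
step 29: x0=(-1.1097, -1.6960, 2.6631) x1=(-1.9338, 1.0826, 0.9061) x2=(-1.3782, -0.4030, 2.1549) x3=(0.8898, -0.2746, -1.9069) x4=(0.7457, 2.7703, 0.8547)
step 30: x0=(-1.1112, -1.6681, 2.6824) x1=(-1.9544, 1.1016, 0.9103) x2=(-1.3676, -0.4334, 2.1735) x3=(0.9056, -0.2979, -1.9313) x4=(0.7488, 2.8017, 0.8474)
step 31: x0=(-1.1131, -1.6386, 2.7011) x1=(-1.9752, 1.1207, 0.9142) x2=(-1.3567, -0.4644, 2.1923) x3=(0.9213, -0.3212, -1.9556) x4=(0.7519, 2.8332, 0.8401)
step 32: x0=(-1.1154, -1.6072, 2.7189) x1=(-1.9962, 1.1399, 0.9178) x2=(-1.3458, -0.4961, 2.2115) x3=(0.9369, -0.3444, -1.9798) x4=(0.7552, 2.8647, 0.8328)
step 33: x0=(-1.1181, -1.5739, 2.7360) x1=(-2.0174, 1.1591, 0.9212) x2=(-1.3347, -0.5284, 2.2310) x3=(0.9525, -0.3675, -2.0039) x4=(0.7585, 2.8962, 0.8254)
step 34: x0=(-1.1212, -1.5384, 2.7520) x1=(-2.0387, 1.1783, 0.9244) x2=(-1.3234, -0.5616, 2.2508) x3=(0.9680, -0.3905, -2.0278) x4=(0.7620, 2.9277, 0.8179)
step 35: x0=(-1.1248, -1.5006, 2.7669) x1=(-2.0602, 1.1976, 0.9275) x2=(-1.3119, -0.5955, 2.2710) x3=(0.9834, -0.4134, -2.0517) x4=(0.7655, 2.9593, 0.8105)
step 36: x0=(-1.1290, -1.4603, 2.7805) x1=(-2.0819, 1.2168, 0.9303) x2=(-1.3003, -0.6303, 2.2917) x3=(0.9988, -0.4362, -2.0754) x4=(0.7691, 2.9909, 0.8029)
step 37: x0=(-1.1338, -1.4171, 2.7925) x1=(-2.1037, 1.2361, 0.9330) x2=(-1.2884, -0.6660, 2.3130) x3=(1.0142, -0.4589, -2.0990) x4=(0.7728, 3.0224, 0.7954)
step 38: x0=(-1.1393, -1.3707, 2.8024) x1=(-2.1257, 1.2553, 0.9355) x2=(-1.2763, -0.7028, 2.3349) x3=(1.0294, -0.4815, -2.1226) x4=(0.7765, 3.0541, 0.7878)
step 39: x0=(-1.1455, -1.3205, 2.8099) x1=(-2.1478, 1.2745, 0.9379) x2=(-1.2639, -0.7408, 2.3576) x3=(1.0447, -0.5041, -2.1460) x4=(0.7804, 3.0857, 0.7802)
step 40: x0=(-1.1527, -1.2660, 2.8141) x1=(-2.1700, 1.2937, 0.9402) x2=(-1.2513, -0.7801, 2.3813) x3=(1.0598, -0.5265, -2.1694) x4=(0.7843, 3.1173, 0.7725)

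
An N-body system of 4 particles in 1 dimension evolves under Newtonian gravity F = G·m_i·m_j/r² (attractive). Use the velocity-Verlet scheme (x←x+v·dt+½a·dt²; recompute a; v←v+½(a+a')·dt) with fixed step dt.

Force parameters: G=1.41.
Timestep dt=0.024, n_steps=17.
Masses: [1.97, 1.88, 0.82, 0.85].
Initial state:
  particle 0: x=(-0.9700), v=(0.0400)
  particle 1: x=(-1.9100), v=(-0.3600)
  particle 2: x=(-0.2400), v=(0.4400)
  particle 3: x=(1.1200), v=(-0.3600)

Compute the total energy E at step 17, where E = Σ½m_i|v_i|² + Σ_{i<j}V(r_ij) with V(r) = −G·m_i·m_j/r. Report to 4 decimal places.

step 0: x0=(-0.9700) x1=(-1.9100) x2=(-0.2400) x3=(1.1200)
step 1: x0=(-0.9692) x1=(-1.9176) x2=(-0.2310) x3=(1.1109)
step 2: x0=(-0.9687) x1=(-1.9231) x2=(-0.2251) x3=(1.1009)
step 3: x0=(-0.9685) x1=(-1.9265) x2=(-0.2223) x3=(1.0900)
step 4: x0=(-0.9687) x1=(-1.9279) x2=(-0.2224) x3=(1.0782)
step 5: x0=(-0.9691) x1=(-1.9272) x2=(-0.2256) x3=(1.0654)
step 6: x0=(-0.9698) x1=(-1.9245) x2=(-0.2317) x3=(1.0516)
step 7: x0=(-0.9708) x1=(-1.9197) x2=(-0.2409) x3=(1.0369)
step 8: x0=(-0.9721) x1=(-1.9128) x2=(-0.2532) x3=(1.0212)
step 9: x0=(-0.9737) x1=(-1.9038) x2=(-0.2688) x3=(1.0045)
step 10: x0=(-0.9755) x1=(-1.8926) x2=(-0.2877) x3=(0.9869)
step 11: x0=(-0.9775) x1=(-1.8792) x2=(-0.3101) x3=(0.9682)
step 12: x0=(-0.9797) x1=(-1.8635) x2=(-0.3364) x3=(0.9485)
step 13: x0=(-0.9821) x1=(-1.8453) x2=(-0.3667) x3=(0.9277)
step 14: x0=(-0.9846) x1=(-1.8246) x2=(-0.4016) x3=(0.9059)
step 15: x0=(-0.9870) x1=(-1.8012) x2=(-0.4415) x3=(0.8831)
step 16: x0=(-0.9894) x1=(-1.7749) x2=(-0.4873) x3=(0.8593)
step 17: x0=(-0.9914) x1=(-1.7455) x2=(-0.5399) x3=(0.8344)
step 0 velocities: v0=(0.0400) v1=(-0.3600) v2=(0.4400) v3=(-0.3600)
step 0: KE=0.2579, PE=-12.5731, E=-12.3152
step 17 velocities: v0=(-0.0666) v1=(1.2940) v2=(-2.3700) v3=(-1.0604)
step 17: KE=4.3592, PE=-16.6537, E=-12.2944

-12.2944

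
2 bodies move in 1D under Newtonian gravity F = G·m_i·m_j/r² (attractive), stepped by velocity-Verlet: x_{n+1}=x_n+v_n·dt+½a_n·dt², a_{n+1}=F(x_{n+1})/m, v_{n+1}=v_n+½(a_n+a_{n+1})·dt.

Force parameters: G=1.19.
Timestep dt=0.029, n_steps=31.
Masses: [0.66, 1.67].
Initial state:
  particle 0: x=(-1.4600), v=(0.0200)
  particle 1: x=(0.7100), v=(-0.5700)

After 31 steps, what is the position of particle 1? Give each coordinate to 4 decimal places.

step 0: x0=(-1.4600) x1=(0.7100)
step 1: x0=(-1.4592) x1=(0.6934)
step 2: x0=(-1.4581) x1=(0.6767)
step 3: x0=(-1.4566) x1=(0.6598)
step 4: x0=(-1.4548) x1=(0.6427)
step 5: x0=(-1.4525) x1=(0.6255)
step 6: x0=(-1.4499) x1=(0.6082)
step 7: x0=(-1.4469) x1=(0.5907)
step 8: x0=(-1.4435) x1=(0.5731)
step 9: x0=(-1.4396) x1=(0.5552)
step 10: x0=(-1.4354) x1=(0.5373)
step 11: x0=(-1.4307) x1=(0.5191)
step 12: x0=(-1.4256) x1=(0.5008)
step 13: x0=(-1.4200) x1=(0.4823)
step 14: x0=(-1.4140) x1=(0.4636)
step 15: x0=(-1.4075) x1=(0.4447)
step 16: x0=(-1.4005) x1=(0.4257)
step 17: x0=(-1.3930) x1=(0.4064)
step 18: x0=(-1.3850) x1=(0.3869)
step 19: x0=(-1.3764) x1=(0.3673)
step 20: x0=(-1.3673) x1=(0.3474)
step 21: x0=(-1.3577) x1=(0.3272)
step 22: x0=(-1.3474) x1=(0.3069)
step 23: x0=(-1.3365) x1=(0.2863)
step 24: x0=(-1.3251) x1=(0.2654)
step 25: x0=(-1.3129) x1=(0.2443)
step 26: x0=(-1.3000) x1=(0.2230)
step 27: x0=(-1.2865) x1=(0.2013)
step 28: x0=(-1.2722) x1=(0.1793)
step 29: x0=(-1.2570) x1=(0.1571)
step 30: x0=(-1.2411) x1=(0.1345)
step 31: x0=(-1.2242) x1=(0.1115)

(0.1115)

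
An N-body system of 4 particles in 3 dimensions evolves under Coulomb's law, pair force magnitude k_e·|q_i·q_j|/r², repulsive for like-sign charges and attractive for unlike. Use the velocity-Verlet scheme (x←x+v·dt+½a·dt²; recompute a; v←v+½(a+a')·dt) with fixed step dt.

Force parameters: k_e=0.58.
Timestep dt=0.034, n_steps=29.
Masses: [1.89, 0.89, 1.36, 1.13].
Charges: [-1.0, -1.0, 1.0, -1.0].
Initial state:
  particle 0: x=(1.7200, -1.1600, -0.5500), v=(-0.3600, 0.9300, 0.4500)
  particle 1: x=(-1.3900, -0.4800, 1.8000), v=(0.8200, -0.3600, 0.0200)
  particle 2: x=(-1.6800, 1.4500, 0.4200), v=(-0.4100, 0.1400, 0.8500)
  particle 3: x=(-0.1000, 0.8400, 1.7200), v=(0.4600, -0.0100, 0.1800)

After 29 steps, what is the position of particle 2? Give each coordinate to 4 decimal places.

(-2.0327, 1.5416, 1.2906)

step 0: x0=(1.7200, -1.1600, -0.5500) x1=(-1.3900, -0.4800, 1.8000) x2=(-1.6800, 1.4500, 0.4200) x3=(-0.1000, 0.8400, 1.7200)
step 1: x0=(1.7078, -1.1284, -0.5347) x1=(-1.3622, -0.4923, 1.8007) x2=(-1.6939, 1.4547, 0.4490) x3=(-0.0844, 0.8398, 1.7261)
step 2: x0=(1.6956, -1.0968, -0.5195) x1=(-1.3347, -0.5046, 1.8013) x2=(-1.7077, 1.4593, 0.4780) x3=(-0.0687, 0.8397, 1.7321)
step 3: x0=(1.6834, -1.0652, -0.5042) x1=(-1.3073, -0.5169, 1.8019) x2=(-1.7213, 1.4638, 0.5072) x3=(-0.0531, 0.8398, 1.7381)
step 4: x0=(1.6712, -1.0336, -0.4890) x1=(-1.2802, -0.5293, 1.8024) x2=(-1.7349, 1.4681, 0.5364) x3=(-0.0375, 0.8402, 1.7441)
step 5: x0=(1.6590, -1.0020, -0.4739) x1=(-1.2532, -0.5418, 1.8030) x2=(-1.7483, 1.4724, 0.5658) x3=(-0.0218, 0.8407, 1.7500)
step 6: x0=(1.6469, -0.9704, -0.4587) x1=(-1.2265, -0.5543, 1.8035) x2=(-1.7616, 1.4765, 0.5953) x3=(-0.0062, 0.8414, 1.7558)
step 7: x0=(1.6348, -0.9389, -0.4436) x1=(-1.2000, -0.5668, 1.8040) x2=(-1.7748, 1.4805, 0.6248) x3=(0.0094, 0.8423, 1.7617)
step 8: x0=(1.6227, -0.9073, -0.4286) x1=(-1.1737, -0.5794, 1.8044) x2=(-1.7878, 1.4844, 0.6544) x3=(0.0250, 0.8434, 1.7675)
step 9: x0=(1.6106, -0.8758, -0.4135) x1=(-1.1477, -0.5921, 1.8048) x2=(-1.8008, 1.4882, 0.6841) x3=(0.0405, 0.8447, 1.7733)
step 10: x0=(1.5986, -0.8443, -0.3985) x1=(-1.1218, -0.6048, 1.8053) x2=(-1.8136, 1.4918, 0.7139) x3=(0.0561, 0.8462, 1.7790)
step 11: x0=(1.5866, -0.8128, -0.3836) x1=(-1.0962, -0.6175, 1.8057) x2=(-1.8263, 1.4954, 0.7438) x3=(0.0716, 0.8479, 1.7848)
step 12: x0=(1.5746, -0.7813, -0.3687) x1=(-1.0708, -0.6304, 1.8061) x2=(-1.8388, 1.4988, 0.7737) x3=(0.0871, 0.8498, 1.7905)
step 13: x0=(1.5626, -0.7498, -0.3538) x1=(-1.0456, -0.6432, 1.8065) x2=(-1.8513, 1.5022, 0.8037) x3=(0.1026, 0.8519, 1.7962)
step 14: x0=(1.5507, -0.7183, -0.3389) x1=(-1.0206, -0.6562, 1.8069) x2=(-1.8636, 1.5054, 0.8338) x3=(0.1181, 0.8542, 1.8019)
step 15: x0=(1.5388, -0.6868, -0.3241) x1=(-0.9959, -0.6692, 1.8072) x2=(-1.8758, 1.5085, 0.8639) x3=(0.1335, 0.8567, 1.8077)
step 16: x0=(1.5269, -0.6553, -0.3094) x1=(-0.9713, -0.6823, 1.8076) x2=(-1.8878, 1.5115, 0.8941) x3=(0.1489, 0.8594, 1.8134)
step 17: x0=(1.5150, -0.6239, -0.2947) x1=(-0.9470, -0.6954, 1.8080) x2=(-1.8997, 1.5144, 0.9244) x3=(0.1643, 0.8622, 1.8191)
step 18: x0=(1.5032, -0.5924, -0.2800) x1=(-0.9229, -0.7087, 1.8084) x2=(-1.9115, 1.5172, 0.9547) x3=(0.1796, 0.8653, 1.8248)
step 19: x0=(1.4914, -0.5610, -0.2654) x1=(-0.8990, -0.7219, 1.8088) x2=(-1.9232, 1.5199, 0.9850) x3=(0.1949, 0.8686, 1.8306)
step 20: x0=(1.4796, -0.5296, -0.2509) x1=(-0.8754, -0.7353, 1.8092) x2=(-1.9347, 1.5225, 1.0154) x3=(0.2102, 0.8721, 1.8363)
step 21: x0=(1.4679, -0.4982, -0.2363) x1=(-0.8519, -0.7488, 1.8096) x2=(-1.9461, 1.5250, 1.0459) x3=(0.2254, 0.8758, 1.8421)
step 22: x0=(1.4562, -0.4668, -0.2219) x1=(-0.8287, -0.7623, 1.8101) x2=(-1.9574, 1.5274, 1.0763) x3=(0.2406, 0.8796, 1.8479)
step 23: x0=(1.4445, -0.4354, -0.2075) x1=(-0.8056, -0.7759, 1.8105) x2=(-1.9685, 1.5297, 1.1069) x3=(0.2558, 0.8837, 1.8538)
step 24: x0=(1.4329, -0.4040, -0.1931) x1=(-0.7828, -0.7895, 1.8110) x2=(-1.9795, 1.5320, 1.1374) x3=(0.2709, 0.8879, 1.8597)
step 25: x0=(1.4213, -0.3726, -0.1788) x1=(-0.7602, -0.8033, 1.8115) x2=(-1.9904, 1.5341, 1.1680) x3=(0.2859, 0.8924, 1.8656)
step 26: x0=(1.4097, -0.3413, -0.1646) x1=(-0.7378, -0.8172, 1.8121) x2=(-2.0012, 1.5361, 1.1986) x3=(0.3009, 0.8970, 1.8715)
step 27: x0=(1.3982, -0.3099, -0.1504) x1=(-0.7156, -0.8311, 1.8126) x2=(-2.0118, 1.5380, 1.2292) x3=(0.3159, 0.9019, 1.8775)
step 28: x0=(1.3867, -0.2785, -0.1363) x1=(-0.6936, -0.8451, 1.8132) x2=(-2.0223, 1.5399, 1.2599) x3=(0.3308, 0.9069, 1.8836)
step 29: x0=(1.3752, -0.2472, -0.1223) x1=(-0.6718, -0.8593, 1.8139) x2=(-2.0327, 1.5416, 1.2906) x3=(0.3456, 0.9121, 1.8897)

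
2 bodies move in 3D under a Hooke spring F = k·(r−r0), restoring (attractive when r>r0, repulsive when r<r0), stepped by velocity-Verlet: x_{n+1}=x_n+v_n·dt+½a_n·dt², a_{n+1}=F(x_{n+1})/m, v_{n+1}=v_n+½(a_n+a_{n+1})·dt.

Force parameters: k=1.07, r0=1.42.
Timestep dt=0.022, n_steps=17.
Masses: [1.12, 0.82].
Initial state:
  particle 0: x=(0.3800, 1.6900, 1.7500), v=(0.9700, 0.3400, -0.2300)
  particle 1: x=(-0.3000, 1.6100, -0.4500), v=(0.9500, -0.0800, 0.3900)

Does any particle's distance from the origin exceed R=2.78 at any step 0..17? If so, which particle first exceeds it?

step 0: x0=(0.3800, 1.6900, 1.7500) x1=(-0.3000, 1.6100, -0.4500)
step 1: x0=(0.4013, 1.6975, 1.7447) x1=(-0.2790, 1.6082, -0.4412)
step 2: x0=(0.4224, 1.7049, 1.7391) x1=(-0.2579, 1.6065, -0.4318)
step 3: x0=(0.4435, 1.7124, 1.7331) x1=(-0.2366, 1.6048, -0.4219)
step 4: x0=(0.4644, 1.7198, 1.7267) x1=(-0.2151, 1.6031, -0.4115)
step 5: x0=(0.4852, 1.7272, 1.7199) x1=(-0.1935, 1.6015, -0.4006)
step 6: x0=(0.5059, 1.7346, 1.7128) x1=(-0.1717, 1.5999, -0.3892)
step 7: x0=(0.5265, 1.7419, 1.7054) x1=(-0.1498, 1.5983, -0.3774)
step 8: x0=(0.5470, 1.7493, 1.6976) x1=(-0.1277, 1.5967, -0.3651)
step 9: x0=(0.5673, 1.7566, 1.6895) x1=(-0.1054, 1.5952, -0.3523)
step 10: x0=(0.5876, 1.7639, 1.6810) x1=(-0.0831, 1.5937, -0.3391)
step 11: x0=(0.6077, 1.7711, 1.6722) x1=(-0.0605, 1.5922, -0.3254)
step 12: x0=(0.6278, 1.7784, 1.6632) x1=(-0.0379, 1.5908, -0.3114)
step 13: x0=(0.6477, 1.7856, 1.6538) x1=(-0.0151, 1.5894, -0.2969)
step 14: x0=(0.6676, 1.7927, 1.6442) x1=(0.0078, 1.5881, -0.2821)
step 15: x0=(0.6874, 1.7999, 1.6343) x1=(0.0309, 1.5868, -0.2669)
step 16: x0=(0.7070, 1.8070, 1.6241) x1=(0.0541, 1.5855, -0.2513)
step 17: x0=(0.7266, 1.8141, 1.6137) x1=(0.0774, 1.5843, -0.2354)

no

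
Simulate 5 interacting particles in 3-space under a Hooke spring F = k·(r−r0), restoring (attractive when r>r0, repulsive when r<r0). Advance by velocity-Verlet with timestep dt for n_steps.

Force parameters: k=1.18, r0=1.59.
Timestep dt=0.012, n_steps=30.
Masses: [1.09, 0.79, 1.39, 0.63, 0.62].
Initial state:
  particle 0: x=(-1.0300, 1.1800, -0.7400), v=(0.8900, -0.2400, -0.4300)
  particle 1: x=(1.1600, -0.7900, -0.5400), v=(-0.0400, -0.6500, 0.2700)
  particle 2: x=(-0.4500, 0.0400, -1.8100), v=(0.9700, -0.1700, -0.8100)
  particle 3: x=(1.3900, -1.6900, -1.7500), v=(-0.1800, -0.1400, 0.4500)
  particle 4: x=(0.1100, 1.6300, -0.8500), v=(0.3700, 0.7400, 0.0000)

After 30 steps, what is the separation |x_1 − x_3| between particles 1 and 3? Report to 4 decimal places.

step 0: x0=(-1.0300, 1.1800, -0.7400) x1=(1.1600, -0.7900, -0.5400) x2=(-0.4500, 0.0400, -1.8100) x3=(1.3900, -1.6900, -1.7500) x4=(0.1100, 1.6300, -0.8500)
step 1: x0=(-1.0192, 1.1769, -0.7452) x1=(1.1593, -0.7976, -0.5368) x2=(-0.4383, 0.0379, -1.8197) x3=(1.3875, -1.6911, -1.7445) x4=(0.1146, 1.6385, -0.8501)
step 2: x0=(-1.0080, 1.1734, -0.7505) x1=(1.1582, -0.8047, -0.5337) x2=(-0.4264, 0.0358, -1.8293) x3=(1.3842, -1.6911, -1.7386) x4=(0.1196, 1.6461, -0.8503)
step 3: x0=(-0.9965, 1.1694, -0.7558) x1=(1.1567, -0.8113, -0.5308) x2=(-0.4144, 0.0336, -1.8388) x3=(1.3801, -1.6900, -1.7326) x4=(0.1250, 1.6529, -0.8507)
step 4: x0=(-0.9846, 1.1650, -0.7613) x1=(1.1548, -0.8175, -0.5279) x2=(-0.4023, 0.0313, -1.8483) x3=(1.3753, -1.6877, -1.7262) x4=(0.1308, 1.6589, -0.8513)
step 5: x0=(-0.9725, 1.1602, -0.7668) x1=(1.1525, -0.8231, -0.5252) x2=(-0.3900, 0.0290, -1.8576) x3=(1.3698, -1.6844, -1.7196) x4=(0.1369, 1.6640, -0.8520)
step 6: x0=(-0.9600, 1.1549, -0.7724) x1=(1.1499, -0.8283, -0.5226) x2=(-0.3776, 0.0266, -1.8669) x3=(1.3636, -1.6799, -1.7128) x4=(0.1434, 1.6682, -0.8529)
step 7: x0=(-0.9473, 1.1492, -0.7780) x1=(1.1468, -0.8331, -0.5201) x2=(-0.3650, 0.0242, -1.8761) x3=(1.3566, -1.6743, -1.7057) x4=(0.1503, 1.6716, -0.8540)
step 8: x0=(-0.9342, 1.1431, -0.7838) x1=(1.1433, -0.8373, -0.5177) x2=(-0.3523, 0.0217, -1.8852) x3=(1.3490, -1.6677, -1.6984) x4=(0.1575, 1.6742, -0.8552)
step 9: x0=(-0.9208, 1.1365, -0.7896) x1=(1.1395, -0.8411, -0.5155) x2=(-0.3395, 0.0192, -1.8943) x3=(1.3407, -1.6599, -1.6909) x4=(0.1651, 1.6759, -0.8565)
step 10: x0=(-0.9071, 1.1296, -0.7954) x1=(1.1353, -0.8443, -0.5133) x2=(-0.3265, 0.0166, -1.9032) x3=(1.3317, -1.6511, -1.6831) x4=(0.1730, 1.6767, -0.8580)
step 11: x0=(-0.8932, 1.1222, -0.8014) x1=(1.1307, -0.8471, -0.5113) x2=(-0.3134, 0.0140, -1.9121) x3=(1.3220, -1.6413, -1.6751) x4=(0.1813, 1.6767, -0.8597)
step 12: x0=(-0.8789, 1.1144, -0.8074) x1=(1.1257, -0.8494, -0.5094) x2=(-0.3002, 0.0114, -1.9208) x3=(1.3117, -1.6304, -1.6670) x4=(0.1899, 1.6759, -0.8615)
step 13: x0=(-0.8644, 1.1062, -0.8134) x1=(1.1204, -0.8513, -0.5075) x2=(-0.2869, 0.0087, -1.9295) x3=(1.3008, -1.6185, -1.6586) x4=(0.1989, 1.6742, -0.8635)
step 14: x0=(-0.8496, 1.0976, -0.8195) x1=(1.1147, -0.8526, -0.5058) x2=(-0.2735, 0.0059, -1.9380) x3=(1.2892, -1.6055, -1.6501) x4=(0.2082, 1.6717, -0.8656)
step 15: x0=(-0.8345, 1.0885, -0.8257) x1=(1.1087, -0.8535, -0.5042) x2=(-0.2599, 0.0031, -1.9465) x3=(1.2771, -1.5916, -1.6414) x4=(0.2179, 1.6683, -0.8679)
step 16: x0=(-0.8191, 1.0791, -0.8319) x1=(1.1023, -0.8539, -0.5027) x2=(-0.2463, 0.0003, -1.9549) x3=(1.2644, -1.5768, -1.6325) x4=(0.2278, 1.6641, -0.8703)
step 17: x0=(-0.8036, 1.0693, -0.8382) x1=(1.0956, -0.8538, -0.5013) x2=(-0.2325, -0.0025, -1.9632) x3=(1.2511, -1.5609, -1.6235) x4=(0.2381, 1.6592, -0.8729)
step 18: x0=(-0.7877, 1.0592, -0.8445) x1=(1.0886, -0.8532, -0.5000) x2=(-0.2187, -0.0054, -1.9714) x3=(1.2372, -1.5442, -1.6144) x4=(0.2487, 1.6534, -0.8756)
step 19: x0=(-0.7716, 1.0486, -0.8509) x1=(1.0813, -0.8522, -0.4988) x2=(-0.2047, -0.0083, -1.9795) x3=(1.2229, -1.5265, -1.6051) x4=(0.2596, 1.6468, -0.8784)
step 20: x0=(-0.7553, 1.0377, -0.8573) x1=(1.0736, -0.8508, -0.4977) x2=(-0.1907, -0.0112, -1.9876) x3=(1.2080, -1.5080, -1.5957) x4=(0.2708, 1.6394, -0.8814)
step 21: x0=(-0.7388, 1.0264, -0.8637) x1=(1.0657, -0.8488, -0.4967) x2=(-0.1765, -0.0141, -1.9955) x3=(1.1927, -1.4886, -1.5862) x4=(0.2823, 1.6312, -0.8845)
step 22: x0=(-0.7221, 1.0148, -0.8702) x1=(1.0574, -0.8464, -0.4957) x2=(-0.1623, -0.0171, -2.0033) x3=(1.1768, -1.4684, -1.5766) x4=(0.2940, 1.6223, -0.8877)
step 23: x0=(-0.7051, 1.0028, -0.8767) x1=(1.0489, -0.8436, -0.4949) x2=(-0.1480, -0.0201, -2.0111) x3=(1.1606, -1.4473, -1.5669) x4=(0.3061, 1.6127, -0.8911)
step 24: x0=(-0.6880, 0.9905, -0.8833) x1=(1.0401, -0.8404, -0.4941) x2=(-0.1336, -0.0231, -2.0187) x3=(1.1439, -1.4255, -1.5571) x4=(0.3184, 1.6023, -0.8945)
step 25: x0=(-0.6707, 0.9779, -0.8899) x1=(1.0310, -0.8367, -0.4934) x2=(-0.1191, -0.0261, -2.0263) x3=(1.1268, -1.4030, -1.5473) x4=(0.3309, 1.5912, -0.8981)
step 26: x0=(-0.6532, 0.9649, -0.8965) x1=(1.0217, -0.8326, -0.4928) x2=(-0.1046, -0.0291, -2.0338) x3=(1.1093, -1.3797, -1.5374) x4=(0.3438, 1.5795, -0.9018)
step 27: x0=(-0.6355, 0.9516, -0.9032) x1=(1.0121, -0.8280, -0.4922) x2=(-0.0900, -0.0321, -2.0412) x3=(1.0914, -1.3557, -1.5274) x4=(0.3568, 1.5670, -0.9056)
step 28: x0=(-0.6177, 0.9381, -0.9098) x1=(1.0023, -0.8231, -0.4917) x2=(-0.0753, -0.0351, -2.0485) x3=(1.0732, -1.3310, -1.5174) x4=(0.3701, 1.5539, -0.9095)
step 29: x0=(-0.5997, 0.9242, -0.9165) x1=(0.9923, -0.8178, -0.4912) x2=(-0.0606, -0.0381, -2.0557) x3=(1.0547, -1.3058, -1.5074) x4=(0.3836, 1.5401, -0.9135)
step 30: x0=(-0.5816, 0.9101, -0.9232) x1=(0.9820, -0.8121, -0.4908) x2=(-0.0458, -0.0411, -2.0629) x3=(1.0358, -1.2799, -1.4974) x4=(0.3974, 1.5257, -0.9177)

1.1113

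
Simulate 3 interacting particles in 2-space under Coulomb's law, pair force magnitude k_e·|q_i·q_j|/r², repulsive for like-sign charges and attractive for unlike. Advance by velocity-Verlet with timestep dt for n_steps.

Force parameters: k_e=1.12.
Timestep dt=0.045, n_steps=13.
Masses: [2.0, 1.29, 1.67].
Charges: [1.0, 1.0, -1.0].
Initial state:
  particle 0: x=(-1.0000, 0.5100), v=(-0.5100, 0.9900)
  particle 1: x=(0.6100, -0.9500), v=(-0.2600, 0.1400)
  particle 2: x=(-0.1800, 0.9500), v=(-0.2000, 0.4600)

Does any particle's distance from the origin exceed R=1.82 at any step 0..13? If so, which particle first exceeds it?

step 0: x0=(-1.0000, 0.5100) x1=(0.6100, -0.9500) x2=(-0.1800, 0.9500)
step 1: x0=(-1.0225, 0.5549) x1=(0.5984, -0.9436) x2=(-0.1896, 0.9702)
step 2: x0=(-1.0439, 0.6006) x1=(0.5868, -0.9371) x2=(-0.2005, 0.9894)
step 3: x0=(-1.0644, 0.6470) x1=(0.5754, -0.9305) x2=(-0.2128, 1.0076)
step 4: x0=(-1.0837, 0.6941) x1=(0.5641, -0.9237) x2=(-0.2263, 1.0249)
step 5: x0=(-1.1020, 0.7418) x1=(0.5528, -0.9168) x2=(-0.2413, 1.0414)
step 6: x0=(-1.1191, 0.7900) x1=(0.5416, -0.9098) x2=(-0.2577, 1.0571)
step 7: x0=(-1.1350, 0.8389) x1=(0.5305, -0.9026) x2=(-0.2755, 1.0719)
step 8: x0=(-1.1497, 0.8882) x1=(0.5195, -0.8952) x2=(-0.2949, 1.0861)
step 9: x0=(-1.1631, 0.9381) x1=(0.5085, -0.8878) x2=(-0.3160, 1.0996)
step 10: x0=(-1.1751, 0.9883) x1=(0.4976, -0.8802) x2=(-0.3386, 1.1124)
step 11: x0=(-1.1857, 1.0389) x1=(0.4867, -0.8724) x2=(-0.3631, 1.1248)
step 12: x0=(-1.1947, 1.0898) x1=(0.4758, -0.8645) x2=(-0.3894, 1.1366)
step 13: x0=(-1.2021, 1.1410) x1=(0.4650, -0.8565) x2=(-0.4177, 1.1481)

no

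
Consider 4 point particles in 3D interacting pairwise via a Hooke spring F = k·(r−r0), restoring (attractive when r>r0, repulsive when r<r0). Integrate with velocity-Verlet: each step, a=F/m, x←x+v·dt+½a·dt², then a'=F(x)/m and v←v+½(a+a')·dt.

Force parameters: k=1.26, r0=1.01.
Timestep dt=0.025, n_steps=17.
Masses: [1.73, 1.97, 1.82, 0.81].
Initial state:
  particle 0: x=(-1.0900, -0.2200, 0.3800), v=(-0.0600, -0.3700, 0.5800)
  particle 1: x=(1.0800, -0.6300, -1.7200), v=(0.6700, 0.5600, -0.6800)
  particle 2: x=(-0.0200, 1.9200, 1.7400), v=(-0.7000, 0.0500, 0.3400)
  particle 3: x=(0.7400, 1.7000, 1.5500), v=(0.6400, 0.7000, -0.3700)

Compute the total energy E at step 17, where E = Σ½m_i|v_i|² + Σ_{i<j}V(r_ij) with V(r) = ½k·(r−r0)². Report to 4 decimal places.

22.5303

step 0: x0=(-1.0900, -0.2200, 0.3800) x1=(1.0800, -0.6300, -1.7200) x2=(-0.0200, 1.9200, 1.7400) x3=(0.7400, 1.7000, 1.5500)
step 1: x0=(-1.0907, -0.2287, 0.3945) x1=(1.0962, -0.6152, -1.7357) x2=(-0.0375, 1.9205, 1.7477) x3=(0.7556, 1.7160, 1.5392)
step 2: x0=(-1.0900, -0.2364, 0.4092) x1=(1.1114, -0.5988, -1.7488) x2=(-0.0550, 1.9197, 1.7540) x3=(0.7705, 1.7291, 1.5252)
step 3: x0=(-1.0877, -0.2429, 0.4239) x1=(1.1256, -0.5809, -1.7592) x2=(-0.0724, 1.9174, 1.7587) x3=(0.7845, 1.7391, 1.5081)
step 4: x0=(-1.0838, -0.2483, 0.4386) x1=(1.1387, -0.5613, -1.7669) x2=(-0.0897, 1.9137, 1.7618) x3=(0.7977, 1.7462, 1.4878)
step 5: x0=(-1.0785, -0.2527, 0.4533) x1=(1.1506, -0.5403, -1.7720) x2=(-0.1070, 1.9085, 1.7635) x3=(0.8100, 1.7504, 1.4646)
step 6: x0=(-1.0715, -0.2559, 0.4680) x1=(1.1615, -0.5177, -1.7745) x2=(-0.1241, 1.9020, 1.7636) x3=(0.8214, 1.7516, 1.4383)
step 7: x0=(-1.0631, -0.2579, 0.4827) x1=(1.1713, -0.4936, -1.7742) x2=(-0.1410, 1.8941, 1.7621) x3=(0.8318, 1.7498, 1.4091)
step 8: x0=(-1.0532, -0.2589, 0.4973) x1=(1.1800, -0.4681, -1.7714) x2=(-0.1577, 1.8848, 1.7592) x3=(0.8412, 1.7452, 1.3770)
step 9: x0=(-1.0417, -0.2586, 0.5118) x1=(1.1875, -0.4411, -1.7658) x2=(-0.1741, 1.8741, 1.7547) x3=(0.8496, 1.7377, 1.3421)
step 10: x0=(-1.0288, -0.2573, 0.5263) x1=(1.1939, -0.4127, -1.7577) x2=(-0.1903, 1.8621, 1.7487) x3=(0.8570, 1.7275, 1.3045)
step 11: x0=(-1.0143, -0.2549, 0.5405) x1=(1.1992, -0.3830, -1.7469) x2=(-0.2062, 1.8487, 1.7411) x3=(0.8633, 1.7145, 1.2643)
step 12: x0=(-0.9984, -0.2513, 0.5546) x1=(1.2033, -0.3519, -1.7336) x2=(-0.2218, 1.8341, 1.7321) x3=(0.8685, 1.6987, 1.2216)
step 13: x0=(-0.9811, -0.2466, 0.5685) x1=(1.2064, -0.3195, -1.7178) x2=(-0.2371, 1.8182, 1.7215) x3=(0.8726, 1.6804, 1.1765)
step 14: x0=(-0.9624, -0.2409, 0.5822) x1=(1.2082, -0.2859, -1.6994) x2=(-0.2519, 1.8010, 1.7095) x3=(0.8756, 1.6595, 1.1291)
step 15: x0=(-0.9423, -0.2341, 0.5956) x1=(1.2090, -0.2511, -1.6786) x2=(-0.2664, 1.7826, 1.6961) x3=(0.8775, 1.6362, 1.0796)
step 16: x0=(-0.9208, -0.2262, 0.6088) x1=(1.2086, -0.2151, -1.6554) x2=(-0.2804, 1.7630, 1.6811) x3=(0.8783, 1.6105, 1.0280)
step 17: x0=(-0.8980, -0.2173, 0.6216) x1=(1.2071, -0.1781, -1.6298) x2=(-0.2940, 1.7423, 1.6648) x3=(0.8779, 1.5825, 0.9745)
step 0 velocities: v0=(-0.0600, -0.3700, 0.5800) v1=(0.6700, 0.5600, -0.6800) v2=(-0.7000, 0.0500, 0.3400) v3=(0.6400, 0.7000, -0.3700)
step 0: KE=2.5922, PE=19.9413, E=22.5335
step 17 velocities: v0=(0.9376, 0.3767, 0.5075) v1=(-0.0817, 1.5034, 1.0696) v2=(-0.5333, -0.8515, -0.6819) v3=(-0.0369, -1.1637, -2.1742)
step 17: KE=8.2710, PE=14.2593, E=22.5303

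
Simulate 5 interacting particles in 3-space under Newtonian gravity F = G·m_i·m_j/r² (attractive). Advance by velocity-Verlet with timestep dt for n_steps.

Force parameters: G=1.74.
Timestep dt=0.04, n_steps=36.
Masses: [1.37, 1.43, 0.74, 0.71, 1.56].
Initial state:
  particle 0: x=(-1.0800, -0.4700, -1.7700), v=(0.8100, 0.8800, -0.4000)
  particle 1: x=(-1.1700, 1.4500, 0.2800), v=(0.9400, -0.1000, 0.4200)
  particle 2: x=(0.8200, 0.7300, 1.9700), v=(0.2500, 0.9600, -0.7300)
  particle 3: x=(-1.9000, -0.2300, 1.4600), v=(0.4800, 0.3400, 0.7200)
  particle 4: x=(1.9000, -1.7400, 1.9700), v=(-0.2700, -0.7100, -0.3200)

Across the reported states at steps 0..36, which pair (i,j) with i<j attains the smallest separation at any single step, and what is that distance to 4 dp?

step 0: x0=(-1.0800, -0.4700, -1.7700) x1=(-1.1700, 1.4500, 0.2800) x2=(0.8200, 0.7300, 1.9700) x3=(-1.9000, -0.2300, 1.4600) x4=(1.9000, -1.7400, 1.9700)
step 1: x0=(-1.0476, -0.4346, -1.7856) x1=(-1.1323, 1.4456, 0.2969) x2=(0.8298, 0.7681, 1.9405) x3=(-1.8804, -0.2161, 1.4884) x4=(1.8890, -1.7682, 1.9571)
step 2: x0=(-1.0150, -0.3989, -1.8005) x1=(-1.0944, 1.4403, 0.3138) x2=(0.8390, 0.8057, 1.9105) x3=(-1.8599, -0.2016, 1.5162) x4=(1.8775, -1.7959, 1.9440)
step 3: x0=(-0.9824, -0.3629, -1.8145) x1=(-1.0562, 1.4342, 0.3309) x2=(0.8478, 0.8429, 1.8799) x3=(-1.8387, -0.1865, 1.5432) x4=(1.8657, -1.8231, 1.9307)
step 4: x0=(-0.9496, -0.3266, -1.8278) x1=(-1.0179, 1.4272, 0.3482) x2=(0.8559, 0.8795, 1.8487) x3=(-1.8165, -0.1708, 1.5695) x4=(1.8534, -1.8499, 1.9172)
step 5: x0=(-0.9168, -0.2899, -1.8403) x1=(-0.9793, 1.4194, 0.3655) x2=(0.8634, 0.9156, 1.8169) x3=(-1.7935, -0.1545, 1.5950) x4=(1.8408, -1.8762, 1.9035)
step 6: x0=(-0.8839, -0.2530, -1.8520) x1=(-0.9404, 1.4108, 0.3830) x2=(0.8702, 0.9513, 1.7846) x3=(-1.7697, -0.1376, 1.6198) x4=(1.8278, -1.9021, 1.8896)
step 7: x0=(-0.8508, -0.2158, -1.8630) x1=(-0.9013, 1.4013, 0.4007) x2=(0.8763, 0.9865, 1.7516) x3=(-1.7449, -0.1201, 1.6439) x4=(1.8143, -1.9275, 1.8756)
step 8: x0=(-0.8177, -0.1783, -1.8731) x1=(-0.8619, 1.3910, 0.4185) x2=(0.8816, 1.0212, 1.7179) x3=(-1.7193, -0.1020, 1.6672) x4=(1.8005, -1.9525, 1.8613)
step 9: x0=(-0.7845, -0.1405, -1.8824) x1=(-0.8222, 1.3799, 0.4365) x2=(0.8861, 1.0555, 1.6836) x3=(-1.6928, -0.0834, 1.6897) x4=(1.7863, -1.9770, 1.8468)
step 10: x0=(-0.7511, -0.1025, -1.8909) x1=(-0.7822, 1.3680, 0.4546) x2=(0.8897, 1.0893, 1.6487) x3=(-1.6653, -0.0641, 1.7114) x4=(1.7718, -2.0010, 1.8321)
step 11: x0=(-0.7177, -0.0643, -1.8985) x1=(-0.7418, 1.3553, 0.4730) x2=(0.8924, 1.1227, 1.6130) x3=(-1.6369, -0.0443, 1.7324) x4=(1.7569, -2.0245, 1.8172)
step 12: x0=(-0.6842, -0.0258, -1.9053) x1=(-0.7011, 1.3418, 0.4915) x2=(0.8940, 1.1557, 1.5766) x3=(-1.6076, -0.0239, 1.7525) x4=(1.7416, -2.0476, 1.8021)
step 13: x0=(-0.6505, 0.0129, -1.9113) x1=(-0.6601, 1.3275, 0.5103) x2=(0.8945, 1.1881, 1.5394) x3=(-1.5773, -0.0029, 1.7717) x4=(1.7260, -2.0702, 1.7868)
step 14: x0=(-0.6168, 0.0518, -1.9165) x1=(-0.6186, 1.3125, 0.5293) x2=(0.8939, 1.2202, 1.5015) x3=(-1.5461, 0.0186, 1.7901) x4=(1.7100, -2.0924, 1.7714)
step 15: x0=(-0.5829, 0.0909, -1.9208) x1=(-0.5767, 1.2967, 0.5486) x2=(0.8920, 1.2517, 1.4627) x3=(-1.5138, 0.0408, 1.8077) x4=(1.6937, -2.1140, 1.7557)
step 16: x0=(-0.5489, 0.1302, -1.9242) x1=(-0.5343, 1.2801, 0.5682) x2=(0.8886, 1.2827, 1.4231) x3=(-1.4805, 0.0635, 1.8243) x4=(1.6770, -2.1352, 1.7398)
step 17: x0=(-0.5148, 0.1697, -1.9267) x1=(-0.4914, 1.2629, 0.5880) x2=(0.8838, 1.3132, 1.3825) x3=(-1.4463, 0.0868, 1.8399) x4=(1.6600, -2.1558, 1.7237)
step 18: x0=(-0.4807, 0.2094, -1.9284) x1=(-0.4479, 1.2449, 0.6082) x2=(0.8774, 1.3431, 1.3410) x3=(-1.4109, 0.1107, 1.8547) x4=(1.6427, -2.1760, 1.7074)
step 19: x0=(-0.4464, 0.2491, -1.9292) x1=(-0.4037, 1.2264, 0.6288) x2=(0.8692, 1.3723, 1.2986) x3=(-1.3745, 0.1352, 1.8684) x4=(1.6251, -2.1957, 1.6910)
step 20: x0=(-0.4120, 0.2891, -1.9290) x1=(-0.3589, 1.2072, 0.6497) x2=(0.8590, 1.4008, 1.2551) x3=(-1.3370, 0.1603, 1.8811) x4=(1.6071, -2.2148, 1.6743)
step 21: x0=(-0.3774, 0.3291, -1.9280) x1=(-0.3132, 1.1875, 0.6711) x2=(0.8467, 1.4285, 1.2105) x3=(-1.2983, 0.1859, 1.8927) x4=(1.5888, -2.2335, 1.6575)
step 22: x0=(-0.3428, 0.3693, -1.9261) x1=(-0.2667, 1.1673, 0.6930) x2=(0.8319, 1.4552, 1.1648) x3=(-1.2585, 0.2121, 1.9033) x4=(1.5702, -2.2516, 1.6404)
step 23: x0=(-0.3080, 0.4096, -1.9232) x1=(-0.2191, 1.1467, 0.7153) x2=(0.8146, 1.4807, 1.1179) x3=(-1.2175, 0.2389, 1.9127) x4=(1.5512, -2.2692, 1.6232)
step 24: x0=(-0.2732, 0.4499, -1.9195) x1=(-0.1704, 1.1259, 0.7382) x2=(0.7942, 1.5049, 1.0698) x3=(-1.1753, 0.2663, 1.9210) x4=(1.5320, -2.2862, 1.6058)
step 25: x0=(-0.2382, 0.4903, -1.9147) x1=(-0.1204, 1.1050, 0.7615) x2=(0.7706, 1.5273, 1.0206) x3=(-1.1318, 0.2943, 1.9280) x4=(1.5124, -2.3027, 1.5882)
step 26: x0=(-0.2031, 0.5308, -1.9091) x1=(-0.0690, 1.0843, 0.7854) x2=(0.7433, 1.5476, 0.9702) x3=(-1.0870, 0.3228, 1.9337) x4=(1.4926, -2.3186, 1.5704)
step 27: x0=(-0.1678, 0.5714, -1.9025) x1=(-0.0159, 1.0640, 0.8098) x2=(0.7120, 1.5652, 0.9188) x3=(-1.0408, 0.3519, 1.9381) x4=(1.4724, -2.3340, 1.5525)
step 28: x0=(-0.1325, 0.6120, -1.8949) x1=(0.0390, 1.0445, 0.8345) x2=(0.6762, 1.5794, 0.8667) x3=(-0.9933, 0.3816, 1.9412) x4=(1.4520, -2.3488, 1.5343)
step 29: x0=(-0.0970, 0.6526, -1.8863) x1=(0.0958, 1.0263, 0.8593) x2=(0.6357, 1.5893, 0.8141) x3=(-0.9443, 0.4119, 1.9428) x4=(1.4313, -2.3630, 1.5160)
step 30: x0=(-0.0613, 0.6932, -1.8768) x1=(0.1545, 1.0099, 0.8841) x2=(0.5904, 1.5940, 0.7618) x3=(-0.8938, 0.4427, 1.9429) x4=(1.4103, -2.3766, 1.4975)
step 31: x0=(-0.0256, 0.7339, -1.8662) x1=(0.2150, 0.9958, 0.9083) x2=(0.5405, 1.5923, 0.7105) x3=(-0.8417, 0.4740, 1.9415) x4=(1.3891, -2.3896, 1.4789)
step 32: x0=(0.0103, 0.7745, -1.8547) x1=(0.2769, 0.9846, 0.9314) x2=(0.4866, 1.5833, 0.6613) x3=(-0.7880, 0.5059, 1.9385) x4=(1.3676, -2.4019, 1.4600)
step 33: x0=(0.0463, 0.8151, -1.8421) x1=(0.3396, 0.9765, 0.9530) x2=(0.4298, 1.5664, 0.6151) x3=(-0.7326, 0.5383, 1.9338) x4=(1.3458, -2.4137, 1.4410)
step 34: x0=(0.0824, 0.8558, -1.8285) x1=(0.4023, 0.9716, 0.9725) x2=(0.3716, 1.5415, 0.5730) x3=(-0.6755, 0.5711, 1.9274) x4=(1.3238, -2.4248, 1.4219)
step 35: x0=(0.1186, 0.8963, -1.8138) x1=(0.4642, 0.9695, 0.9897) x2=(0.3135, 1.5093, 0.5354) x3=(-0.6165, 0.6045, 1.9192) x4=(1.3015, -2.4352, 1.4026)
step 36: x0=(0.1550, 0.9369, -1.7980) x1=(0.5247, 0.9699, 1.0046) x2=(0.2567, 1.4707, 0.5024) x3=(-0.5558, 0.6384, 1.9091) x4=(1.2791, -2.4450, 1.3831)

pair (1,2), distance 0.6857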